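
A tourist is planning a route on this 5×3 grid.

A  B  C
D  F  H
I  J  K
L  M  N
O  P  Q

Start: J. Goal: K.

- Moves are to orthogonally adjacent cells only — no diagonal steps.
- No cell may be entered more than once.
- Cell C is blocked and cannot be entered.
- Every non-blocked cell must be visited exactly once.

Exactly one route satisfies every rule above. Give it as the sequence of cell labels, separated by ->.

J -> M -> N -> Q -> P -> O -> L -> I -> D -> A -> B -> F -> H -> K

Need to visit all 14 open cells exactly once, starting at J and ending at K.
Route from J: down 1 to M, right 1 to N, down 1 to Q, left 2 to O, up 4 to A, right 1 to B, down 1 to F, right 1 to H, down 1 to K — 13 moves in all.
Check: all 14 open cells covered.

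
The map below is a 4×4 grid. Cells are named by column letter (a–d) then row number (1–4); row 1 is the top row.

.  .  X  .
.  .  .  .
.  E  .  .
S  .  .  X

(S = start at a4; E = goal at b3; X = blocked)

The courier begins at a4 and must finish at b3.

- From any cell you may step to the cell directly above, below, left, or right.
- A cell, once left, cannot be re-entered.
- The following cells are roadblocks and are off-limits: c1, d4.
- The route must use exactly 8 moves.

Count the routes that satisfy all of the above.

Need simple routes of exactly 8 moves from a4 to b3 (Manhattan distance 2, so 3 moves are spent on a detour and 3 undoing it).
Enumerating: a4 a3 a2 a1 b1 b2 c2 c3 b3 | a4 a3 a2 b2 c2 c3 c4 b4 b3 | a4 a3 a2 b2 c2 d2 d3 c3 b3 | a4 b4 c4 c3 c2 b2 a2 a3 b3 | a4 b4 c4 c3 d3 d2 c2 b2 b3.
That gives 5 routes.

5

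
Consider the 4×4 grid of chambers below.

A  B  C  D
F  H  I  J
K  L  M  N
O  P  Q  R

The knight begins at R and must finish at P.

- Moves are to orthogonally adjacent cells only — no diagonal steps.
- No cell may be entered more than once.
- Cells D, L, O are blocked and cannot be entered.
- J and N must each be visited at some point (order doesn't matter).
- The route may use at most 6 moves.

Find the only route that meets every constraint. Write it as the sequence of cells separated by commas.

R, N, J, I, M, Q, P

The 6-move cap with required stops at J, N leaves no slack for detours.
Route from R: up 2 to J, left 1 to I, down 2 to Q, left 1 to P — 6 moves in all.
Check: all required cells visited; 6 ≤ 6 moves.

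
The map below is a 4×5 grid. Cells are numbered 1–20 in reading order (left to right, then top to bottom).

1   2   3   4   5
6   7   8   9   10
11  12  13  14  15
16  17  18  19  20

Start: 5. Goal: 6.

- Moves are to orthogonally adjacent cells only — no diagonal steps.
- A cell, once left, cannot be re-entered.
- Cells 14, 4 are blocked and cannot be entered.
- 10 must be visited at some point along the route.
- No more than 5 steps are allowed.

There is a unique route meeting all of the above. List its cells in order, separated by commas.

The budget equals the shortest possible length, so every move has to be on a shortest route through the required cells.
Route from 5: down 1 to 10, left 4 to 6 — 5 moves in all.
Check: all required cells visited; 5 ≤ 5 moves.

5, 10, 9, 8, 7, 6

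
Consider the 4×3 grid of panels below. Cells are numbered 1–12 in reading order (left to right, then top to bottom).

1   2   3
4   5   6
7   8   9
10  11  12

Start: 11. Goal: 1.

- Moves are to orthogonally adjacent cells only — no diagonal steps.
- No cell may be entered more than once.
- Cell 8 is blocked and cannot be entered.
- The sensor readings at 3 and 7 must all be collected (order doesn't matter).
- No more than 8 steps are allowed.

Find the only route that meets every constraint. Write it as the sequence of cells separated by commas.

11, 10, 7, 4, 5, 6, 3, 2, 1

The 8-move cap with required stops at 3, 7 leaves no slack for detours.
Route from 11: left to 10, 2× up (reaching 4), 2× right (reaching 6), up to 3, 2× left (reaching 1) — 8 moves in all.
Check: all required cells visited; 8 ≤ 8 moves.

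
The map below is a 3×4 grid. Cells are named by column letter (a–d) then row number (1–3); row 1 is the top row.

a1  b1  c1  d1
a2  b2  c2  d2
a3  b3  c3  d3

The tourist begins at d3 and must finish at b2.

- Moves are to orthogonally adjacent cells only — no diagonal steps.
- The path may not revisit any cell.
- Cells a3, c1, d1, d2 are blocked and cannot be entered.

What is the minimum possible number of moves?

3

The Manhattan distance from d3 to b2 is |3−2| + |4−2| = 3, so at least 3 moves are needed.
A route of 3 moves achieves this: d3 → c3 → c2 → b2.
Since 3 matches the lower bound, it is optimal.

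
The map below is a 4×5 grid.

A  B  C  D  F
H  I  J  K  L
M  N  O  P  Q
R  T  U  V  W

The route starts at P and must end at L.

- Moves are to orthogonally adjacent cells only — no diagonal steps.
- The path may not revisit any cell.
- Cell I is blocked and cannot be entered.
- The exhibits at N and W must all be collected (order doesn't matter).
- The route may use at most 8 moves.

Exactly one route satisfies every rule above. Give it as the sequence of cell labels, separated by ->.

Any route must reach N and W and still end at L within 8 moves, so the order of the required stops is forced.
Route from P: 2× left (reaching N), down to T, 3× right (reaching W), 2× up (reaching L) — 8 moves in all.
Check: all required cells visited; 8 ≤ 8 moves.

P -> O -> N -> T -> U -> V -> W -> Q -> L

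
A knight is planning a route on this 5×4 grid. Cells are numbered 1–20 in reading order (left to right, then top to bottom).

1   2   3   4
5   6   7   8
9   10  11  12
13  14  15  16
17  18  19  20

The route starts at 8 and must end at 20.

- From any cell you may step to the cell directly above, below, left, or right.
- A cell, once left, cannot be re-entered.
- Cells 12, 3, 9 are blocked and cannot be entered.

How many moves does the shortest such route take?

The Manhattan distance from 8 to 20 is |2−5| + |4−4| = 3, so at least 3 moves are needed.
That bound ignores the blocked cells. Measuring each leg by the fewest moves that actually steer around them (8→20: 5) raises the lower bound to 5.
A route of 5 moves exists: 8 → 7 → 11 → 15 → 19 → 20.
Since 5 matches that lower bound, it is optimal.

5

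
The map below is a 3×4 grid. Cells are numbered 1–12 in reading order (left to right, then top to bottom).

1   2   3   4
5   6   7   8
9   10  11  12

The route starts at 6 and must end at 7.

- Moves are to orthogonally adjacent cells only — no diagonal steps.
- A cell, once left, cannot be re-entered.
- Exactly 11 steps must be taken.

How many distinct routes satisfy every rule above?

2

Need simple routes of exactly 11 moves from 6 to 7 (Manhattan distance 1, so 5 moves are spent on a detour and 5 undoing it).
Enumerating: 6 2 1 5 9 10 11 12 8 4 3 7 | 6 10 9 5 1 2 3 4 8 12 11 7.
That gives 2 routes.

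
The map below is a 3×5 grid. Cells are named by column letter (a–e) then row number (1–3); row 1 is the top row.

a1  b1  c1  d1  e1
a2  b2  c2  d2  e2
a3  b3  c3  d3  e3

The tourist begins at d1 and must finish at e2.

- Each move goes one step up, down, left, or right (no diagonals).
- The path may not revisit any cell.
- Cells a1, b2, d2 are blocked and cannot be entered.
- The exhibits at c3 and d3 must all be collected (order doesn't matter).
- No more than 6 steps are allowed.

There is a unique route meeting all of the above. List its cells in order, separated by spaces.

d1 c1 c2 c3 d3 e3 e2

The budget equals the shortest possible length, so every move has to be on a shortest route through the required cells.
Route from d1: left 1 to c1, down 2 to c3, right 2 to e3, up 1 to e2 — 6 moves in all.
Check: all required cells visited; 6 ≤ 6 moves.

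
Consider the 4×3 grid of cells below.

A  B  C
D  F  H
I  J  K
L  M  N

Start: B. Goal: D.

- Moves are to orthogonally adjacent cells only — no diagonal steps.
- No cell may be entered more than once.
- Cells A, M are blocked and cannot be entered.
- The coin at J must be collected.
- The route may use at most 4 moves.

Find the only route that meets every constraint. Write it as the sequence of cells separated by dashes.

B - F - J - I - D

The 4-move cap with required stops at J leaves no slack for detours.
Route from B: 2× down (reaching J), left to I, up to D — 4 moves in all.
Check: all required cells visited; 4 ≤ 4 moves.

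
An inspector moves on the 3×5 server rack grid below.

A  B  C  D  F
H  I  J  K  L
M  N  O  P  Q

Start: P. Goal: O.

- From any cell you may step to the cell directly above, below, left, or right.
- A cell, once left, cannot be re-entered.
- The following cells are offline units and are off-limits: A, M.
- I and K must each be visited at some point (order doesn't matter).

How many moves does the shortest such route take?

Any route passes through I and K in some order between P and O. Summing Manhattan distances along each leg and taking the cheapest ordering (P → K → I → O) gives a lower bound of 1 + 2 + 2 = 5 moves.
A route of 5 moves achieves this: P → K → J → I → N → O.
Since 5 matches the lower bound, it is optimal.

5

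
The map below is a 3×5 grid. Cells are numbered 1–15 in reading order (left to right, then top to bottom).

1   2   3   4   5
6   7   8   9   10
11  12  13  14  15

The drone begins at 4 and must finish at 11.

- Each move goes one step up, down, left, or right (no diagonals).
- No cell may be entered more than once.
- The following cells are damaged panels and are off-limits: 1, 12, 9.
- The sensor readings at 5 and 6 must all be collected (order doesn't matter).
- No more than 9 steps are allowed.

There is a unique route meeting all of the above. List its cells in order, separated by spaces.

4 5 10 15 14 13 8 7 6 11

The budget equals the shortest possible length, so every move has to be on a shortest route through the required cells.
Route from 4: right 1 to 5, down 2 to 15, left 2 to 13, up 1 to 8, left 2 to 6, down 1 to 11 — 9 moves in all.
Check: all required cells visited; 9 ≤ 9 moves.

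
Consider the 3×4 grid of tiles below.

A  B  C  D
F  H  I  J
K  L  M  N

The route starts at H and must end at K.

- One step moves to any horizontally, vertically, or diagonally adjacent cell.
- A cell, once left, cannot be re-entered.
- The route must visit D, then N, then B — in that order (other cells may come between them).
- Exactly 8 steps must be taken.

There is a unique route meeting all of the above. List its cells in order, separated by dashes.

The waypoints must appear in the order D, N, B, with no cell reused.
Route from H: up-right to C, right to D, 2× down (reaching N), 2× up-left (reaching B), down-left to F, down to K — 8 moves in all.
Check: order respected (D at step 2, N at step 4, B at step 6); 8 moves as required.

H - C - D - J - N - I - B - F - K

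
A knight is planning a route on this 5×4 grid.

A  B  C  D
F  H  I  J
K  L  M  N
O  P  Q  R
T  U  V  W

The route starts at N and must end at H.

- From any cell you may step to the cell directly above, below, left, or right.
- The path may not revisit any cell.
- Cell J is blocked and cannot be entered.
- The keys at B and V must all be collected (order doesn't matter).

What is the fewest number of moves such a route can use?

Any route passes through B and V in some order between N and H. Summing Manhattan distances along each leg and taking the cheapest ordering (N → V → B → H) gives a lower bound of 3 + 5 + 1 = 9 moves.
A route of 9 moves achieves this: N → R → W → V → Q → M → I → C → B → H.
Since 9 matches the lower bound, it is optimal.

9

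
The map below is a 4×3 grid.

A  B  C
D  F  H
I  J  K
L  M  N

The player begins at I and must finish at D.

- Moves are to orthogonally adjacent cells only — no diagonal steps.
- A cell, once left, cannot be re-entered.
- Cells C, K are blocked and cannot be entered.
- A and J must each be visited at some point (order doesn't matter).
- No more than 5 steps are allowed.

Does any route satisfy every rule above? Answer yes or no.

One route that works: I → J → F → B → A → D.

yes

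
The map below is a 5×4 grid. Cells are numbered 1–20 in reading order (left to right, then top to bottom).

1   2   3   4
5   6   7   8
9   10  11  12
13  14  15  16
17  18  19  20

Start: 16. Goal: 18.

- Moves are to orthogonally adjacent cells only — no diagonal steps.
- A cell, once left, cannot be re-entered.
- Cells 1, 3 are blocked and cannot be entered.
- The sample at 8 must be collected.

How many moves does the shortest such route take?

7

Any route passes through 8 somewhere between 16 and 18. Summing Manhattan distances along the two legs (16 → 8 → 18) gives a lower bound of 2 + 5 = 7 moves.
A route of 7 moves achieves this: 16 → 12 → 8 → 7 → 11 → 15 → 19 → 18.
Since 7 matches the lower bound, it is optimal.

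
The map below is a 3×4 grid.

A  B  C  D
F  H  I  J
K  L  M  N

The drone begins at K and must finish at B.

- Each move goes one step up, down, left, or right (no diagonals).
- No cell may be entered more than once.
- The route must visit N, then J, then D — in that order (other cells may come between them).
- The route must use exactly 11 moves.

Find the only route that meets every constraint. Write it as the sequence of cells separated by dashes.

K - L - M - N - J - D - C - I - H - F - A - B

The waypoints must appear in the order N, J, D, with no cell reused.
Route from K: 3× right (reaching N), 2× up (reaching D), left to C, down to I, 2× left (reaching F), up to A, right to B — 11 moves in all.
Check: order respected (N at step 3, J at step 4, D at step 5); 11 moves as required.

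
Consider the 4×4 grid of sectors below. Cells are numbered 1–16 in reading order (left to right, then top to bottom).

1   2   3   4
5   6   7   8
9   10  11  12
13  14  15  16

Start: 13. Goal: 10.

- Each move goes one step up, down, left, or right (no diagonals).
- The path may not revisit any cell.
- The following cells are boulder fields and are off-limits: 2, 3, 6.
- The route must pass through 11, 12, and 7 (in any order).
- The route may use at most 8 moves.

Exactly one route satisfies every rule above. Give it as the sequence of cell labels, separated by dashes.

The 8-move cap with required stops at 11, 12, 7 leaves no slack for detours.
Route from 13: right 3 to 16, up 2 to 8, left 1 to 7, down 1 to 11, left 1 to 10 — 8 moves in all.
Check: all required cells visited; 8 ≤ 8 moves.

13 - 14 - 15 - 16 - 12 - 8 - 7 - 11 - 10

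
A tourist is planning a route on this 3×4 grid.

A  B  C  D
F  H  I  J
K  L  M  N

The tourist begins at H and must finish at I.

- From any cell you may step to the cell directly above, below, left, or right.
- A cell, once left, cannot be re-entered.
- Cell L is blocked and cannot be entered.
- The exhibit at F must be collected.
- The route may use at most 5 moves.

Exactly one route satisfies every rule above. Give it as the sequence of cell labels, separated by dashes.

The 5-move cap with required stops at F leaves no slack for detours.
Route from H: left 1 to F, up 1 to A, right 2 to C, down 1 to I — 5 moves in all.
Check: all required cells visited; 5 ≤ 5 moves.

H - F - A - B - C - I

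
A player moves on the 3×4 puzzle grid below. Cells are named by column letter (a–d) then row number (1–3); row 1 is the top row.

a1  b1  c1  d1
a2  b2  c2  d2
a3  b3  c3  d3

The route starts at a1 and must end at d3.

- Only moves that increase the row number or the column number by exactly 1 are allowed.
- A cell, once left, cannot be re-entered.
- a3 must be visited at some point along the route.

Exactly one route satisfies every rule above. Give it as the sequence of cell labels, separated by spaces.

Moves only go right or down, so the column and row indices never decrease.
Route from a1: down 2 to a3, right 3 to d3 — 5 moves in all.
Check: all required cells visited.

a1 a2 a3 b3 c3 d3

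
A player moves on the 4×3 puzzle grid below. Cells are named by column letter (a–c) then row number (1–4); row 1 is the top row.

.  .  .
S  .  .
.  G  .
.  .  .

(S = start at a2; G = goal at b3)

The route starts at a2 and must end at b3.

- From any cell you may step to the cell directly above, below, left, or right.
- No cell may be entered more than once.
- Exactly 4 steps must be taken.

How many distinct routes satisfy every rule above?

Need simple routes of exactly 4 moves from a2 to b3 (Manhattan distance 2, so 1 moves are spent on a detour and 1 undoing it).
Enumerating: a2 a1 b1 b2 b3 | a2 a3 a4 b4 b3 | a2 b2 c2 c3 b3.
That gives 3 routes.

3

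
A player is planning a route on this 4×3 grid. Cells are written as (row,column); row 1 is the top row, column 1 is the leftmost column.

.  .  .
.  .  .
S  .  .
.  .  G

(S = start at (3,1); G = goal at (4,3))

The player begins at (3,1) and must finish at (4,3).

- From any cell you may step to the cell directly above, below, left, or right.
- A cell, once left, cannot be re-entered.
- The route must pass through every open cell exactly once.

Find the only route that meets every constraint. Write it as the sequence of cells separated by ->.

Need to visit all 12 open cells exactly once, starting at (3,1) and ending at (4,3).
Route from (3,1): down to (4,1), right to (4,2), 2× up (reaching (2,2)), left to (2,1), up to (1,1), 2× right (reaching (1,3)), 3× down (reaching (4,3)) — 11 moves in all.
Check: all 12 open cells covered.

(3,1) -> (4,1) -> (4,2) -> (3,2) -> (2,2) -> (2,1) -> (1,1) -> (1,2) -> (1,3) -> (2,3) -> (3,3) -> (4,3)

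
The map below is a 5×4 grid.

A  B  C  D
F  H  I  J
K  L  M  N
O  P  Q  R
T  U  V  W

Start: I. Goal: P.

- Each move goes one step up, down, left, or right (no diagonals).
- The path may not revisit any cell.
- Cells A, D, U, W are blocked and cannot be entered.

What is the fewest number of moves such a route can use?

The Manhattan distance from I to P is |2−4| + |3−2| = 3, so at least 3 moves are needed.
A route of 3 moves achieves this: I → M → Q → P.
Since 3 matches the lower bound, it is optimal.

3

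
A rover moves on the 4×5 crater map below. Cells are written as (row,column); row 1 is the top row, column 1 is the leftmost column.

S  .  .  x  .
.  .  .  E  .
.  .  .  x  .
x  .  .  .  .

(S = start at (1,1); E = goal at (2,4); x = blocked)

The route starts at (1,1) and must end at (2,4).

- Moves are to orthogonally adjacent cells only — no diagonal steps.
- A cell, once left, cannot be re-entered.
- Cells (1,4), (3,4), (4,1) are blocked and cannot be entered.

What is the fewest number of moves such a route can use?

4

The Manhattan distance from (1,1) to (2,4) is |1−2| + |1−4| = 4, so at least 4 moves are needed.
A route of 4 moves achieves this: (1,1) → (2,1) → (2,2) → (2,3) → (2,4).
Since 4 matches the lower bound, it is optimal.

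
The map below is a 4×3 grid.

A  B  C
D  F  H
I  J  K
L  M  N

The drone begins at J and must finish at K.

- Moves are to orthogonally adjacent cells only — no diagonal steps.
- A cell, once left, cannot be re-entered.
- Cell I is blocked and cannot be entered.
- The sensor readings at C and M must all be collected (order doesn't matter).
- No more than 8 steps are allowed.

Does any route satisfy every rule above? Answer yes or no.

no

Exhausting the options from J, every branch either dead-ends against blocked cells, would have to re-enter a cell already used, runs past the 8-move limit, or reaches the goal with a constraint still unmet.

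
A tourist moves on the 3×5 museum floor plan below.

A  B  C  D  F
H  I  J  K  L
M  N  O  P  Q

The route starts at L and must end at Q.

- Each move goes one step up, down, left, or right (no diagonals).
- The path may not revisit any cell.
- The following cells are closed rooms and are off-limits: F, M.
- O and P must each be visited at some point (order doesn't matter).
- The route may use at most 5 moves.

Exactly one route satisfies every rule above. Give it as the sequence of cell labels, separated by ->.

The budget equals the shortest possible length, so every move has to be on a shortest route through the required cells.
Route from L: 2× left (reaching J), down to O, 2× right (reaching Q) — 5 moves in all.
Check: all required cells visited; 5 ≤ 5 moves.

L -> K -> J -> O -> P -> Q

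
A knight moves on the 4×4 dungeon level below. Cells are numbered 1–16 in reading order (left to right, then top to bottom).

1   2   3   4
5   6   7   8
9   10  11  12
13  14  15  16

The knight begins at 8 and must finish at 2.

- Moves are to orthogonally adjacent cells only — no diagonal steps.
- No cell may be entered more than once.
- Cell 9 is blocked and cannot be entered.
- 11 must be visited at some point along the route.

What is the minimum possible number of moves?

Any route passes through 11 somewhere between 8 and 2. Summing Manhattan distances along the two legs (8 → 11 → 2) gives a lower bound of 2 + 3 = 5 moves.
A route of 5 moves achieves this: 8 → 12 → 11 → 7 → 3 → 2.
Since 5 matches the lower bound, it is optimal.

5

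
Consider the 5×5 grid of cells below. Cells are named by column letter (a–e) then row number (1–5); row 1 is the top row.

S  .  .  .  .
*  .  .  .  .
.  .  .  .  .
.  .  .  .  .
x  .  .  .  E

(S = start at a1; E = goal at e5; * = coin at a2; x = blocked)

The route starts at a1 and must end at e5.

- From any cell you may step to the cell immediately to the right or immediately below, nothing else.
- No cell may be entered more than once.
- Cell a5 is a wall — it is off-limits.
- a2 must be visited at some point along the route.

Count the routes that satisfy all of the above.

34

A right/down-only route from a1 to e5 makes exactly 4 down-moves and 4 right-moves in some order.
With no other constraints that would be C(8,4) = 70 routes.
Split at a2 and multiply the segment counts (each segment already excludes blocked cells): a1→a2: 1; a2→e5: 34; product = 34.
That gives 34 routes.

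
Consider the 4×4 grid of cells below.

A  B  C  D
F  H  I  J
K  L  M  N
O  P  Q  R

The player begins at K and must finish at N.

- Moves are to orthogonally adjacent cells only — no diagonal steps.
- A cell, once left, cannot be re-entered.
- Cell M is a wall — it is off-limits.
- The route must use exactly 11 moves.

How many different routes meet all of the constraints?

Need simple routes of exactly 11 moves from K to N (Manhattan distance 3, so 4 moves are spent on a detour and 4 undoing it).
Enumerating: K F A B C I H L P Q R N | K O P L H F A B C I J N | K O P L H F A B C D J N.
That gives 3 routes.

3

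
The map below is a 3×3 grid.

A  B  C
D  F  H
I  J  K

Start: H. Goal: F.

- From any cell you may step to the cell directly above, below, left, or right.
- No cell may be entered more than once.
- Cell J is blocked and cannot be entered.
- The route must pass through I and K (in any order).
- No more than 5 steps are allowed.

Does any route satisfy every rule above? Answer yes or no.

no

I must be visited but has only one open neighbour (D), and it is neither the start nor the goal — the route would have to enter and leave through D, re-entering it.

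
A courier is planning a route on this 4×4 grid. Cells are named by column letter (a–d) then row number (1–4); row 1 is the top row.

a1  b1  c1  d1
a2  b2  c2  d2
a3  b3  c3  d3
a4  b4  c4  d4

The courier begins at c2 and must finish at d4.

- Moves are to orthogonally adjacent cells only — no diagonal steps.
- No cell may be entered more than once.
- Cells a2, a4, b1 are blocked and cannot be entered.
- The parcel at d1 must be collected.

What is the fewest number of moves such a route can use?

5

Any route passes through d1 somewhere between c2 and d4. Summing Manhattan distances along the two legs (c2 → d1 → d4) gives a lower bound of 2 + 3 = 5 moves.
A route of 5 moves achieves this: c2 → c1 → d1 → d2 → d3 → d4.
Since 5 matches the lower bound, it is optimal.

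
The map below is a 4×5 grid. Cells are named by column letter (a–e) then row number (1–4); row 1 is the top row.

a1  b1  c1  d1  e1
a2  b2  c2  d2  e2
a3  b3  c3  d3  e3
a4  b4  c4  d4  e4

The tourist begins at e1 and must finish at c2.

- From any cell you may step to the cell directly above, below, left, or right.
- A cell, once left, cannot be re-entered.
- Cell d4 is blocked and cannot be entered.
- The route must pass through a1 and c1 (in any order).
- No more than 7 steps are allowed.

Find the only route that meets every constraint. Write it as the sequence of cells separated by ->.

e1 -> d1 -> c1 -> b1 -> a1 -> a2 -> b2 -> c2

Any route must reach a1 and c1 and still end at c2 within 7 moves, so the order of the required stops is forced.
Route from e1: 4× left (reaching a1), down to a2, 2× right (reaching c2) — 7 moves in all.
Check: all required cells visited; 7 ≤ 7 moves.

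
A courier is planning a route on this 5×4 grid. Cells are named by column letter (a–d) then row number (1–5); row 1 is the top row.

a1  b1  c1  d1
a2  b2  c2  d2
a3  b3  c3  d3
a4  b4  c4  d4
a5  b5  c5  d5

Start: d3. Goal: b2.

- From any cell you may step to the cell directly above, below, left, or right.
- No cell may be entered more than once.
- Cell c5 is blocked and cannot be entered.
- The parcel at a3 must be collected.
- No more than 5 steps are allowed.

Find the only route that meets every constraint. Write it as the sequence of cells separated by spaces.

d3 c3 b3 a3 a2 b2

The budget equals the shortest possible length, so every move has to be on a shortest route through the required cells.
Route from d3: 3× left (reaching a3), up to a2, right to b2 — 5 moves in all.
Check: all required cells visited; 5 ≤ 5 moves.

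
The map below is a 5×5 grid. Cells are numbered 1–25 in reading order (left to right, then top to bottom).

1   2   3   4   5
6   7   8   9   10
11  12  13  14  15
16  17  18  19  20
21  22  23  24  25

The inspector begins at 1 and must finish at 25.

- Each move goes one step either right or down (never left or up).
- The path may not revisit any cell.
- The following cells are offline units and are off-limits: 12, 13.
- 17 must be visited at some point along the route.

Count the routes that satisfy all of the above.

A right/down-only route from 1 to 25 makes exactly 4 down-moves and 4 right-moves in some order.
With no other constraints that would be C(8,4) = 70 routes.
Split at 17 and multiply the segment counts (each segment already excludes blocked cells): 1→17: 1; 17→25: 4; product = 4.
That gives 4 routes.

4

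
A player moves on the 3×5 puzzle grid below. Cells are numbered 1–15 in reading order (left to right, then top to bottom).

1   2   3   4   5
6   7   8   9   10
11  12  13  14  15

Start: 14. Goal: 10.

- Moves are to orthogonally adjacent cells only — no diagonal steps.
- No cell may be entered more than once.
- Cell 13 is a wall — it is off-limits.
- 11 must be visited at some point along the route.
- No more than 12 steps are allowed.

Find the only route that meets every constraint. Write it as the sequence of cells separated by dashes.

14 - 9 - 8 - 7 - 12 - 11 - 6 - 1 - 2 - 3 - 4 - 5 - 10

The budget equals the shortest possible length, so every move has to be on a shortest route through the required cells.
Route from 14: up to 9, 2× left (reaching 7), down to 12, left to 11, 2× up (reaching 1), 4× right (reaching 5), down to 10 — 12 moves in all.
Check: all required cells visited; 12 ≤ 12 moves.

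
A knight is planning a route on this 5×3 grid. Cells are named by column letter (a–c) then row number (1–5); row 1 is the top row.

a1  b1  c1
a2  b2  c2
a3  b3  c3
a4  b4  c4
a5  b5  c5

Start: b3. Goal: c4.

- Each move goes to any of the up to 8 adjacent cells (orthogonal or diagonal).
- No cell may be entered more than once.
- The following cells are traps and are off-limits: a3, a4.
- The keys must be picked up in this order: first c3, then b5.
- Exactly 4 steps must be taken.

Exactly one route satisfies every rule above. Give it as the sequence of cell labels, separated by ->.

b3 -> c3 -> b4 -> b5 -> c4

The waypoints must appear in the order c3, b5, with no cell reused.
Route from b3: right to c3, down-left to b4, down to b5, up-right to c4 — 4 moves in all.
Check: order respected (c3 at step 1, b5 at step 3); 4 moves as required.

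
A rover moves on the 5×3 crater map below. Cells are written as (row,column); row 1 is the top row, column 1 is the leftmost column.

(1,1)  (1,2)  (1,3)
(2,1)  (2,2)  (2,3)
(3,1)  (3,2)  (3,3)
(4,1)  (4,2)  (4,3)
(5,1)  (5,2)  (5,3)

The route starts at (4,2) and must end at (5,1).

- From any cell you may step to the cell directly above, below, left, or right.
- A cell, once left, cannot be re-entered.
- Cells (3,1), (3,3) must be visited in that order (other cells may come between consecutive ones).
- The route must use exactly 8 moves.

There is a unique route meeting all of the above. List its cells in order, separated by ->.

The waypoints must appear in the order (3,1), (3,3), with no cell reused.
Route from (4,2): left 1 to (4,1), up 1 to (3,1), right 2 to (3,3), down 2 to (5,3), left 2 to (5,1) — 8 moves in all.
Check: order respected ((3,1) at step 2, (3,3) at step 4); 8 moves as required.

(4,2) -> (4,1) -> (3,1) -> (3,2) -> (3,3) -> (4,3) -> (5,3) -> (5,2) -> (5,1)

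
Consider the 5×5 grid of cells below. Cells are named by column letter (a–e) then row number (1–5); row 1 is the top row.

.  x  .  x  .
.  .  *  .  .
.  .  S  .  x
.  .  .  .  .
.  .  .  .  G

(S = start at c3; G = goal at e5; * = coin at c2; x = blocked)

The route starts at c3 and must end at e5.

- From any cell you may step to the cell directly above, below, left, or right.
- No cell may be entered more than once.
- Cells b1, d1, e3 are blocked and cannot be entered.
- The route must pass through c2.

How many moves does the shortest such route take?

6

Any route passes through c2 somewhere between c3 and e5. Summing Manhattan distances along the two legs (c3 → c2 → e5) gives a lower bound of 1 + 5 = 6 moves.
A route of 6 moves achieves this: c3 → c2 → d2 → d3 → d4 → d5 → e5.
Since 6 matches the lower bound, it is optimal.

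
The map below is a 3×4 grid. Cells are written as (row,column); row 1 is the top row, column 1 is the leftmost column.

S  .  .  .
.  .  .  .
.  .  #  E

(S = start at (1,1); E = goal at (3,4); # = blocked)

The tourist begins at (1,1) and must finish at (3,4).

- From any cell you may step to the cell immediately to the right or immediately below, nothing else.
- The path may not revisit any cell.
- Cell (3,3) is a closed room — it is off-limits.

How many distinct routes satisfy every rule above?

4

A right/down-only route from (1,1) to (3,4) makes exactly 2 down-moves and 3 right-moves in some order.
With no other constraints that would be C(5,2) = 10 routes.
Subtract routes through each blocked cell (inclusion–exclusion for overlaps): − through (3,3): 6 → 4.
That gives 4 routes.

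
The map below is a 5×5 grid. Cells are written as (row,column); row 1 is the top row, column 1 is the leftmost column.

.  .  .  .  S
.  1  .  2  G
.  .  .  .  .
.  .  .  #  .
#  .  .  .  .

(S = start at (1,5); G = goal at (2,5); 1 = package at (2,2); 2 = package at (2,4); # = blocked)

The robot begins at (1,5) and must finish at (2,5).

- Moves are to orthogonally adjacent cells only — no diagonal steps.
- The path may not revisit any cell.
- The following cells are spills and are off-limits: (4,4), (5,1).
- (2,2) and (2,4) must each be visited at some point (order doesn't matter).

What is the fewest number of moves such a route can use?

Any route passes through (2,2) and (2,4) in some order between (1,5) and (2,5). Summing Manhattan distances along each leg and taking the cheapest ordering ((1,5) → (2,2) → (2,4) → (2,5)) gives a lower bound of 4 + 2 + 1 = 7 moves.
A route of 7 moves achieves this: (1,5) → (1,4) → (1,3) → (1,2) → (2,2) → (2,3) → (2,4) → (2,5).
Since 7 matches the lower bound, it is optimal.

7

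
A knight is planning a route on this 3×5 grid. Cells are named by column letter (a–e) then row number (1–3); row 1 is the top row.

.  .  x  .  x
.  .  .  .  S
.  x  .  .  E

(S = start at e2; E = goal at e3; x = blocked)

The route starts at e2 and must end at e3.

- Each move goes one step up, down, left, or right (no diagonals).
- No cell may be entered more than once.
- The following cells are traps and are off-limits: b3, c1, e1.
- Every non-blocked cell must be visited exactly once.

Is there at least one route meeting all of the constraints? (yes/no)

Cell d1 has only one open neighbour but is neither the start nor the goal, so a Hamiltonian route would have to both enter and leave it through the same neighbour — impossible without revisiting.

no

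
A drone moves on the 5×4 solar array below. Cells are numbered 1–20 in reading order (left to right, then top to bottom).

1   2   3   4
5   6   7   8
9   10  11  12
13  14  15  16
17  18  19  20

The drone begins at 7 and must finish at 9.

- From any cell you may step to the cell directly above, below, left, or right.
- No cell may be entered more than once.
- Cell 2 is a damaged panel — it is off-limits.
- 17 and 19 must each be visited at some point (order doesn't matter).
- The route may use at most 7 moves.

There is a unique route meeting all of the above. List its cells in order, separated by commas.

The budget equals the shortest possible length, so every move has to be on a shortest route through the required cells.
Route from 7: down 3 to 19, left 2 to 17, up 2 to 9 — 7 moves in all.
Check: all required cells visited; 7 ≤ 7 moves.

7, 11, 15, 19, 18, 17, 13, 9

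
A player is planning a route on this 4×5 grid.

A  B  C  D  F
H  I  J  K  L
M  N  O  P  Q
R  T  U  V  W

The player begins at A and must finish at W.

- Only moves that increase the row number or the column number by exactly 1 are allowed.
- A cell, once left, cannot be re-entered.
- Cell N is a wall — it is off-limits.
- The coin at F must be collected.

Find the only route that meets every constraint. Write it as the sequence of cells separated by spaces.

Moves only go right or down, so the column and row indices never decrease.
Route from A: 4× right (reaching F), 3× down (reaching W) — 7 moves in all.
Check: all required cells visited.

A B C D F L Q W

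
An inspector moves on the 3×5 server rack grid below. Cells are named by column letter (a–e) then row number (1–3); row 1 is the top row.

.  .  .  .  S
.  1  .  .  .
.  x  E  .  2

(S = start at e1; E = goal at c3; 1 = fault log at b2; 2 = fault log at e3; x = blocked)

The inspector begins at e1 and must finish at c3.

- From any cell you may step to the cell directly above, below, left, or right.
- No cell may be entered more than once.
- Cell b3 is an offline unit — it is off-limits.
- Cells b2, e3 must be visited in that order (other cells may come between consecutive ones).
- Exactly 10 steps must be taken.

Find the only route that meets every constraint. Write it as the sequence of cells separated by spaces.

e1 d1 c1 b1 b2 c2 d2 e2 e3 d3 c3

The waypoints must appear in the order b2, e3, with no cell reused.
Route from e1: left 3 to b1, down 1 to b2, right 3 to e2, down 1 to e3, left 2 to c3 — 10 moves in all.
Check: order respected (1 at step 4, 2 at step 8); 10 moves as required.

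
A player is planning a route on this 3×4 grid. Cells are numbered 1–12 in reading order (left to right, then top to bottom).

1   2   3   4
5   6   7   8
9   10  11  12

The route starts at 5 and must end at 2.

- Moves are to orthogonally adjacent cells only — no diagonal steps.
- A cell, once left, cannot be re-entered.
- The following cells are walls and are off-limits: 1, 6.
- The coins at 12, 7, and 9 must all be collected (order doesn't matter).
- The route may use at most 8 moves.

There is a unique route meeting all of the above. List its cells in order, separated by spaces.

The budget equals the shortest possible length, so every move has to be on a shortest route through the required cells.
Route from 5: down 1 to 9, right 3 to 12, up 1 to 8, left 1 to 7, up 1 to 3, left 1 to 2 — 8 moves in all.
Check: all required cells visited; 8 ≤ 8 moves.

5 9 10 11 12 8 7 3 2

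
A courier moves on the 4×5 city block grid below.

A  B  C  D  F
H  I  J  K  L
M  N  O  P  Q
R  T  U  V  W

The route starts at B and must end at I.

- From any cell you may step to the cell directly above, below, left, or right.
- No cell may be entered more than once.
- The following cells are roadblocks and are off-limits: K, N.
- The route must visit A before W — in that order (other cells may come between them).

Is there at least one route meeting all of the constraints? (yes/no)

One route that works: B → A → H → M → R → T → U → V → W → Q → P → O → J → I.

yes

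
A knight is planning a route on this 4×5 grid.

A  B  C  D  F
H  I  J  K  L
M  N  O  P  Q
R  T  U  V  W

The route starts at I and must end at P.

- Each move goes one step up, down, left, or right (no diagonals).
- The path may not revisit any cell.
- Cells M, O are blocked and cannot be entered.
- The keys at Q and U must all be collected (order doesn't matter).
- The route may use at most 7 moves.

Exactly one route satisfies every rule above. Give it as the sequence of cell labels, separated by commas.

I, N, T, U, V, W, Q, P

The 7-move cap with required stops at Q, U leaves no slack for detours.
Route from I: down 2 to T, right 3 to W, up 1 to Q, left 1 to P — 7 moves in all.
Check: all required cells visited; 7 ≤ 7 moves.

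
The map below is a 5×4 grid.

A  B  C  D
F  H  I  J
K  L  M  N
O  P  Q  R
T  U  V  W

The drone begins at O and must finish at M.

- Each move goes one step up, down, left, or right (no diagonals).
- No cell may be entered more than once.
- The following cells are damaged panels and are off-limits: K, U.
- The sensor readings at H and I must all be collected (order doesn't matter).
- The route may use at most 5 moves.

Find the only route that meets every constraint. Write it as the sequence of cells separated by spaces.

O P L H I M

The 5-move cap with required stops at H, I leaves no slack for detours.
Route from O: right 1 to P, up 2 to H, right 1 to I, down 1 to M — 5 moves in all.
Check: all required cells visited; 5 ≤ 5 moves.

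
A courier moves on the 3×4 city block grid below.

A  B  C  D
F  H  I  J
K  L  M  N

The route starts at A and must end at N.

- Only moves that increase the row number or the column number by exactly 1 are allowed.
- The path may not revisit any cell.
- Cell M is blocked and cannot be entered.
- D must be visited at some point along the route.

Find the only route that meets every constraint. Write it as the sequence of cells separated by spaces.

A B C D J N

Moves only go right or down, so the column and row indices never decrease.
Route from A: 3× right (reaching D), 2× down (reaching N) — 5 moves in all.
Check: all required cells visited.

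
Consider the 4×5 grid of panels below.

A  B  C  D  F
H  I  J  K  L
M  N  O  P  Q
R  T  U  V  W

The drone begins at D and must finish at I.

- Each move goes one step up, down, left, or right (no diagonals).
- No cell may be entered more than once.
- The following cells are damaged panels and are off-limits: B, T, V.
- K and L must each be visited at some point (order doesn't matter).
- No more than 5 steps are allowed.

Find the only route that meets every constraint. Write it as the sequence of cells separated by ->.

D -> F -> L -> K -> J -> I

The 5-move cap with required stops at K, L leaves no slack for detours.
Route from D: right 1 to F, down 1 to L, left 3 to I — 5 moves in all.
Check: all required cells visited; 5 ≤ 5 moves.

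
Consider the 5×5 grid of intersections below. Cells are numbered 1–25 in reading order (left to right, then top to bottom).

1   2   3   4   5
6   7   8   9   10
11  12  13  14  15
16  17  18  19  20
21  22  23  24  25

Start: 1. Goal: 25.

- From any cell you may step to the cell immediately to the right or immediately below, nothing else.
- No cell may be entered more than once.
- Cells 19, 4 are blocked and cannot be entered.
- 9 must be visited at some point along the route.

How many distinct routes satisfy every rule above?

A right/down-only route from 1 to 25 makes exactly 4 down-moves and 4 right-moves in some order.
With no other constraints that would be C(8,4) = 70 routes.
Split at 9 and multiply the segment counts (each segment already excludes blocked cells): 1→9: 3; 9→25: 2; product = 6.
That gives 6 routes.

6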